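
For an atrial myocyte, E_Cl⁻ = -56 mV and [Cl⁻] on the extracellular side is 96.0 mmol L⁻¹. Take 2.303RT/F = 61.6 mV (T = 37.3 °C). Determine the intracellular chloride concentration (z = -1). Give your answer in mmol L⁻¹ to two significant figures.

12 mmol L⁻¹

Nernst: E = (61.6/-1) · log₁₀([out]/[in]), so log₁₀([out]/[in]) = -56.0 × -1 / 61.6 = 0.9091.
[out]/[in] = 10^(0.9091) = 8.111.
[in] = 96.0 / 8.111 = 11.84 mmol L⁻¹.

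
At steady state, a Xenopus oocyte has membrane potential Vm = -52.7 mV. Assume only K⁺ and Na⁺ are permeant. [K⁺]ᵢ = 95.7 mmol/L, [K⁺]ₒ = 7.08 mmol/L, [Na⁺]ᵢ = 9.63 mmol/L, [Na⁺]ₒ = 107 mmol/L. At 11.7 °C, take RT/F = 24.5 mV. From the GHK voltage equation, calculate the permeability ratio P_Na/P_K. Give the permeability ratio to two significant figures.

0.038

Let α = P_Na/P_K. GHK: Vm = 24.5·ln[(Kₒ + α·Naₒ)/(Kᵢ + α·Naᵢ)].
e^(Vm/24.5) = e^(-52.7/24.5) = 0.11637
So 0.11637·(Kᵢ + α·Naᵢ) = Kₒ + α·Naₒ → α = (0.11637·95.7 − 7.08) / (107.0 − 0.11637·9.63)
α = (11.14 − 7.08) / (107.0 − 1.121) = 4.056/105.9 = 0.03831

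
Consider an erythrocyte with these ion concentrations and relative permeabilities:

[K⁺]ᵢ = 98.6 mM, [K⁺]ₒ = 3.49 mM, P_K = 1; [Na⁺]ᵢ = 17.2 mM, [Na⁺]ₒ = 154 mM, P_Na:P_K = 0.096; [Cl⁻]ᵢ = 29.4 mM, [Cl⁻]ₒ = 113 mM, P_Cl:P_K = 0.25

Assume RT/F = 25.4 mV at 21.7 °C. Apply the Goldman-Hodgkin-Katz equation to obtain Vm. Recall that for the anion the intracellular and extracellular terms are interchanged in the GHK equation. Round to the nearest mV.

Vm = 25.4 · ln[(Σ P·[cation]ₒ + Σ P·[anion]ᵢ) / (Σ P·[cation]ᵢ + Σ P·[anion]ₒ)]
Numerator = 1×3.49 + 0.096×154 + 0.25×29.4 = 25.62
Denominator = 1×98.6 + 0.096×17.2 + 0.25×113 = 128.5
Vm = 25.4 · ln(0.19941) = 25.4 × (-1.6124) = -40.96 mV

-41 mV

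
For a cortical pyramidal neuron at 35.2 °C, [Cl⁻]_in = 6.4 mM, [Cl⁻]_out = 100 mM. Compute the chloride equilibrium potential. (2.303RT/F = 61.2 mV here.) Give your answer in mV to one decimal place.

-73.1 mV

E = (61.2/z) · log₁₀([Cl⁻]_out/[Cl⁻]_in) with z = -1.
For an anion, dividing by z = -1 reverses the sign.
= (61.2/-1) · log₁₀(100/6.4) = -61.20 · log₁₀(15.62)
= -61.20 · (1.1938) = -73.06 mV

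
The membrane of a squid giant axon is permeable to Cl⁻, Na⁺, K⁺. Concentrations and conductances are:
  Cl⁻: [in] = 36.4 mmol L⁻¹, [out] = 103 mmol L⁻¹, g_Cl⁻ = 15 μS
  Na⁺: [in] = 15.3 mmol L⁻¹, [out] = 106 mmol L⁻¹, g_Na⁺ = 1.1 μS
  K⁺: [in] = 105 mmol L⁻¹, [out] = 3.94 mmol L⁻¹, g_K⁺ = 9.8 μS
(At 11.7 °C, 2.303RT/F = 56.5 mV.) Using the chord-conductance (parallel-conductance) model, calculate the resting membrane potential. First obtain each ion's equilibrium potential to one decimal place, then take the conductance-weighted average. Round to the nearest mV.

E_Cl⁻ = (56.5/-1)·log₁₀(103/36.4) = -25.5 mV
E_Na⁺ = (56.5/1)·log₁₀(106/15.3) = 47.5 mV
E_K⁺ = (56.5/1)·log₁₀(3.94/105) = -80.6 mV
Vm = (Σ gᵢEᵢ)/(Σ gᵢ) = (15·-25.5 + 1.1·47.5 + 9.8·-80.6) / (15 + 1.1 + 9.8)
= -1120.13 / 25.9 = -43.25 mV

-43 mV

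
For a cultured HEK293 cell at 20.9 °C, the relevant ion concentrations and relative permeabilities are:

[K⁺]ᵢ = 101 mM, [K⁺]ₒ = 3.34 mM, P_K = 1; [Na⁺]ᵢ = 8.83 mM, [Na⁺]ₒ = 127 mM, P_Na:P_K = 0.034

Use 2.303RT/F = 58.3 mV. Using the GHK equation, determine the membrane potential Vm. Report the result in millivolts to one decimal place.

Vm = 58.3 · log₁₀[(Σ P·[cation]ₒ + Σ P·[anion]ᵢ) / (Σ P·[cation]ᵢ + Σ P·[anion]ₒ)]
Numerator = 1×3.34 + 0.034×127 = 7.658
Denominator = 1×101 + 0.034×8.83 = 101.3
Vm = 58.3 · log₁₀(0.075597) = 58.3 × (-1.1215) = -65.38 mV

-65.4 mV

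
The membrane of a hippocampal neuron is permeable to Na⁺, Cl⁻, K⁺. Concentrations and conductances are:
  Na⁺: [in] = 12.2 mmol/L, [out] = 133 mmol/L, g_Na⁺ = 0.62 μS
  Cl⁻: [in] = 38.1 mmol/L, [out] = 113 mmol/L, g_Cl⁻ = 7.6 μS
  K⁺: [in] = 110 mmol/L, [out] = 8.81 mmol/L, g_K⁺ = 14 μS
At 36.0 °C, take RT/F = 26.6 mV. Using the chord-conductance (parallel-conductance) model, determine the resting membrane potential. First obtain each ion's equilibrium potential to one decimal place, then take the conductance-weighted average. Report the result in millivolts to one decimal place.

-50.5 mV

E_Na⁺ = (26.6/1)·ln(133/12.2) = 63.5 mV
E_Cl⁻ = (26.6/-1)·ln(113/38.1) = -28.9 mV
E_K⁺ = (26.6/1)·ln(8.81/110) = -67.2 mV
Vm = (Σ gᵢEᵢ)/(Σ gᵢ) = (0.62·63.5 + 7.6·-28.9 + 14·-67.2) / (0.62 + 7.6 + 14)
= -1121.07 / 22.22 = -50.45 mV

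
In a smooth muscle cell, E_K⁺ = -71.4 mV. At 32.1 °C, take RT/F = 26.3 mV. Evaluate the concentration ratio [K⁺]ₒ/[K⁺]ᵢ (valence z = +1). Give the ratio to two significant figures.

0.066

ln([out]/[in]) = E·z/(26.3) = -71.4 × 1 / 26.3 = -2.7148
[out]/[in] = e^(-2.7148) = 0.06622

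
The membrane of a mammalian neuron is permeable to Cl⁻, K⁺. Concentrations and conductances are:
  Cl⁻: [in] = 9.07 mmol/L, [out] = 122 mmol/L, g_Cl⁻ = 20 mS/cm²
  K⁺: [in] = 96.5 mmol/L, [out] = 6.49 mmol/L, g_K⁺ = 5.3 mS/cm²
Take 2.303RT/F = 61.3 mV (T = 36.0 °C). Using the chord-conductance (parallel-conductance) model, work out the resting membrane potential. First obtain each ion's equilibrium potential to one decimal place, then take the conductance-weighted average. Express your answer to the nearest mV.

-70 mV

E_Cl⁻ = (61.3/-1)·log₁₀(122/9.07) = -69.2 mV
E_K⁺ = (61.3/1)·log₁₀(6.49/96.5) = -71.9 mV
Vm = (Σ gᵢEᵢ)/(Σ gᵢ) = (20·-69.2 + 5.3·-71.9) / (20 + 5.3)
= -1765.07 / 25.3 = -69.77 mV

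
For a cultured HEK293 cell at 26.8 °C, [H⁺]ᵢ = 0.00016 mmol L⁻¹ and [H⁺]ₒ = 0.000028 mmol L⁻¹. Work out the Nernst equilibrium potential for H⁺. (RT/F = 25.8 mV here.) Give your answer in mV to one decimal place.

-45.0 mV

E = (25.8/z) · ln([H⁺]_out/[H⁺]_in) with z = +1.
= (25.8/1) · ln(0.000028/0.00016) = 25.80 · ln(0.175)
= 25.80 · (-1.7430) = -44.97 mV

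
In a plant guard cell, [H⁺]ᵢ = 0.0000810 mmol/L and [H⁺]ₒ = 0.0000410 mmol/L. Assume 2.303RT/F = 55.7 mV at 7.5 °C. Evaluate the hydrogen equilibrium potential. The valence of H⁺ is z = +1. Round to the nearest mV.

E = (55.7/z) · log₁₀([H⁺]_out/[H⁺]_in) with z = +1.
= (55.7/1) · log₁₀(0.0000410/0.0000810) = 55.70 · log₁₀(0.5062)
= 55.70 · (-0.2957) = -16.47 mV

-16 mV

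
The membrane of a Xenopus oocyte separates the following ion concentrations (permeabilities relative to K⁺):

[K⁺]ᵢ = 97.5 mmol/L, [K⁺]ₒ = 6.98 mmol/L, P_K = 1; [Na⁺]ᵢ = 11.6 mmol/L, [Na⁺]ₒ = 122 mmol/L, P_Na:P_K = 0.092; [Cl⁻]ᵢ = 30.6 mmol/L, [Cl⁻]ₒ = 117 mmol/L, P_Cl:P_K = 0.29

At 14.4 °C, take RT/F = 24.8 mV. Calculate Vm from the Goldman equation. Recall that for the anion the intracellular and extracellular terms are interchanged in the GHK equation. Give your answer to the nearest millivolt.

Vm = 24.8 · ln[(Σ P·[cation]ₒ + Σ P·[anion]ᵢ) / (Σ P·[cation]ᵢ + Σ P·[anion]ₒ)]
Numerator = 1×6.98 + 0.092×122 + 0.29×30.6 = 27.08
Denominator = 1×97.5 + 0.092×11.6 + 0.29×117 = 132.5
Vm = 24.8 · ln(0.20437) = 24.8 × (-1.5878) = -39.38 mV

-39 mV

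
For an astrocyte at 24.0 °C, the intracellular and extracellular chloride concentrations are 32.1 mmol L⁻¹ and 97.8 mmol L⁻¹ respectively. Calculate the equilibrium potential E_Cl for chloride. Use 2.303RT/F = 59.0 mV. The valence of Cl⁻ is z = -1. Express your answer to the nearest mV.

E = (59.0/z) · log₁₀([Cl⁻]_out/[Cl⁻]_in) with z = -1.
For an anion, dividing by z = -1 reverses the sign.
= (59.0/-1) · log₁₀(97.8/32.1) = -59.00 · log₁₀(3.047)
= -59.00 · (0.4838) = -28.55 mV

-29 mV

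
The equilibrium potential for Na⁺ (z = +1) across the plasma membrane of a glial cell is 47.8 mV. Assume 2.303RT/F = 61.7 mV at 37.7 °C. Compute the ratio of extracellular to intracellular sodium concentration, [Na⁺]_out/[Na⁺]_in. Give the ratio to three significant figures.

log₁₀([out]/[in]) = E·z/(61.7) = 47.8 × 1 / 61.7 = 0.7747
[out]/[in] = 10^(0.7747) = 5.953

5.95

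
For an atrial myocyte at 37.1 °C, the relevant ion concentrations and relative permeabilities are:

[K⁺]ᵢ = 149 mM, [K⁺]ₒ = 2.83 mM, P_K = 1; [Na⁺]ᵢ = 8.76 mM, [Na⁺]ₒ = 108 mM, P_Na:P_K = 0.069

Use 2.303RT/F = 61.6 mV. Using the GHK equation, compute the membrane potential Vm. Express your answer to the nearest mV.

-72 mV

Vm = 61.6 · log₁₀[(Σ P·[cation]ₒ + Σ P·[anion]ᵢ) / (Σ P·[cation]ᵢ + Σ P·[anion]ₒ)]
Numerator = 1×2.83 + 0.069×108 = 10.28
Denominator = 1×149 + 0.069×8.76 = 149.6
Vm = 61.6 · log₁₀(0.068728) = 61.6 × (-1.1629) = -71.63 mV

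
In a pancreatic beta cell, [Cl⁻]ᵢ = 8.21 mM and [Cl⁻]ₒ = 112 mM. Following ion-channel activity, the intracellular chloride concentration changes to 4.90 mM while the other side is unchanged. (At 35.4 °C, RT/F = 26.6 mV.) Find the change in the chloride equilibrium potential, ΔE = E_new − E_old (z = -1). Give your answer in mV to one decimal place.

E_old = (26.6/-1)·ln(112/8.21) = -69.51 mV
E_new = (26.6/-1)·ln(112/4.90) = -83.24 mV
ΔE = -83.24 − (-69.51) = -13.73 mV

-13.7 mV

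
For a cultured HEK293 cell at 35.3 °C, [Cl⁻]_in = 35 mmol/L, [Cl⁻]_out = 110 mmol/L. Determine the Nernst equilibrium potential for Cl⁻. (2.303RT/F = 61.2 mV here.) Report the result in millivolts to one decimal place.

-30.4 mV

E = (61.2/z) · log₁₀([Cl⁻]_out/[Cl⁻]_in) with z = -1.
For an anion, dividing by z = -1 reverses the sign.
= (61.2/-1) · log₁₀(110/35) = -61.20 · log₁₀(3.143)
= -61.20 · (0.4973) = -30.44 mV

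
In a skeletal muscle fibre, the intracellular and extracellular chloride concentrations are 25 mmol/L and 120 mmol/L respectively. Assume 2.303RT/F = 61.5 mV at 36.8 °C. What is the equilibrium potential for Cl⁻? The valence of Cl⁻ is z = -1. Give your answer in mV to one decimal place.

E = (61.5/z) · log₁₀([Cl⁻]_out/[Cl⁻]_in) with z = -1.
For an anion, dividing by z = -1 reverses the sign.
= (61.5/-1) · log₁₀(120/25) = -61.50 · log₁₀(4.8)
= -61.50 · (0.6812) = -41.90 mV

-41.9 mV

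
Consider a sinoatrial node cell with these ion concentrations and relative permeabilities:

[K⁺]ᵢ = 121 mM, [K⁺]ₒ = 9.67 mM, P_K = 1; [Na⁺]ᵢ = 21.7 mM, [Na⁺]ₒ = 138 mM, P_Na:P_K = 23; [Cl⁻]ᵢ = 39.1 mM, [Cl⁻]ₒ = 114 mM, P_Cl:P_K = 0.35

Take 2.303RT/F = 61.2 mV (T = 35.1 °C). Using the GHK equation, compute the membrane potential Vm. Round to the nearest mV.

Vm = 61.2 · log₁₀[(Σ P·[cation]ₒ + Σ P·[anion]ᵢ) / (Σ P·[cation]ᵢ + Σ P·[anion]ₒ)]
Numerator = 1×9.67 + 23×138 + 0.35×39.1 = 3197
Denominator = 1×121 + 23×21.7 + 0.35×114 = 660
Vm = 61.2 · log₁₀(4.8445) = 61.2 × (0.6852) = 41.94 mV

42 mV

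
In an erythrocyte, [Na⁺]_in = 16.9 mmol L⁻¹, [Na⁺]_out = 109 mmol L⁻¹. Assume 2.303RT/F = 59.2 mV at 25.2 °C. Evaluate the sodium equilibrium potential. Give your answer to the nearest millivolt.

E = (59.2/z) · log₁₀([Na⁺]_out/[Na⁺]_in) with z = +1.
= (59.2/1) · log₁₀(109/16.9) = 59.20 · log₁₀(6.45)
= 59.20 · (0.8095) = 47.92 mV

48 mV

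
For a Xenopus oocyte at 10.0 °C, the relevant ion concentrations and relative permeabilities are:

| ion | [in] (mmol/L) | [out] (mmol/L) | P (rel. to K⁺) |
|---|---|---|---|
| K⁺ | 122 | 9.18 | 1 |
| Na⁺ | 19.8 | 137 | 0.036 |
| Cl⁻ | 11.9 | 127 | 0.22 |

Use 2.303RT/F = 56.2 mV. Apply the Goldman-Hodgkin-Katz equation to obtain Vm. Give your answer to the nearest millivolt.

Vm = 56.2 · log₁₀[(Σ P·[cation]ₒ + Σ P·[anion]ᵢ) / (Σ P·[cation]ᵢ + Σ P·[anion]ₒ)]
Numerator = 1×9.18 + 0.036×137 + 0.22×11.9 = 16.73
Denominator = 1×122 + 0.036×19.8 + 0.22×127 = 150.7
Vm = 56.2 · log₁₀(0.11105) = 56.2 × (-0.9545) = -53.64 mV

-54 mV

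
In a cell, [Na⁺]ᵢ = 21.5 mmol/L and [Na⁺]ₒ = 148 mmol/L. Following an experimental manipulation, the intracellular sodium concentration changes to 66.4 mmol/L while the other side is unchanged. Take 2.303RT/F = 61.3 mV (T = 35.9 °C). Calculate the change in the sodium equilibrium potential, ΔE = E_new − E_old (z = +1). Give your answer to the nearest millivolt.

-30 mV

E_old = (61.3/1)·log₁₀(148/21.5) = 51.36 mV
E_new = (61.3/1)·log₁₀(148/66.4) = 21.34 mV
ΔE = 21.34 − (51.36) = -30.02 mV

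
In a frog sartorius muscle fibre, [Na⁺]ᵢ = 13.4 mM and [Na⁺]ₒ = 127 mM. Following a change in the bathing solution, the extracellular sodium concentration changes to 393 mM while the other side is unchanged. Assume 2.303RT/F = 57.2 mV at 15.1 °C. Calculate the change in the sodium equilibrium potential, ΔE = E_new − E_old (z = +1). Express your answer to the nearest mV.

E_old = (57.2/1)·log₁₀(127/13.4) = 55.87 mV
E_new = (57.2/1)·log₁₀(393/13.4) = 83.93 mV
ΔE = 83.93 − (55.87) = 28.06 mV

28 mV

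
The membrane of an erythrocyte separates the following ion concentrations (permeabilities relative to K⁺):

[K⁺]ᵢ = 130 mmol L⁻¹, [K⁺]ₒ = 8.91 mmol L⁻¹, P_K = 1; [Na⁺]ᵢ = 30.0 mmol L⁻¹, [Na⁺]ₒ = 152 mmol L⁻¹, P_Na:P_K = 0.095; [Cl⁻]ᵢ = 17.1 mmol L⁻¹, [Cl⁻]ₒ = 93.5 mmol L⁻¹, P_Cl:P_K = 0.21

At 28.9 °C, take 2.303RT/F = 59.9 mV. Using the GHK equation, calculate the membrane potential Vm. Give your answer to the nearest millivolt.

Vm = 59.9 · log₁₀[(Σ P·[cation]ₒ + Σ P·[anion]ᵢ) / (Σ P·[cation]ᵢ + Σ P·[anion]ₒ)]
Numerator = 1×8.91 + 0.095×152 + 0.21×17.1 = 26.94
Denominator = 1×130 + 0.095×30.0 + 0.21×93.5 = 152.5
Vm = 59.9 · log₁₀(0.17668) = 59.9 × (-0.7528) = -45.09 mV

-45 mV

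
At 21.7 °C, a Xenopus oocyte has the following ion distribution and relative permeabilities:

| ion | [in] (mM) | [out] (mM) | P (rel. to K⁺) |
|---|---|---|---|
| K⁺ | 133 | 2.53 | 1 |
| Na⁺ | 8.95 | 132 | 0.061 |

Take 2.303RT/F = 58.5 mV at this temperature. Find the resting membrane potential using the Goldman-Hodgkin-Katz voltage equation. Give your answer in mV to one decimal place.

Vm = 58.5 · log₁₀[(Σ P·[cation]ₒ + Σ P·[anion]ᵢ) / (Σ P·[cation]ᵢ + Σ P·[anion]ₒ)]
Numerator = 1×2.53 + 0.061×132 = 10.58
Denominator = 1×133 + 0.061×8.95 = 133.5
Vm = 58.5 · log₁₀(0.079239) = 58.5 × (-1.1011) = -64.41 mV

-64.4 mV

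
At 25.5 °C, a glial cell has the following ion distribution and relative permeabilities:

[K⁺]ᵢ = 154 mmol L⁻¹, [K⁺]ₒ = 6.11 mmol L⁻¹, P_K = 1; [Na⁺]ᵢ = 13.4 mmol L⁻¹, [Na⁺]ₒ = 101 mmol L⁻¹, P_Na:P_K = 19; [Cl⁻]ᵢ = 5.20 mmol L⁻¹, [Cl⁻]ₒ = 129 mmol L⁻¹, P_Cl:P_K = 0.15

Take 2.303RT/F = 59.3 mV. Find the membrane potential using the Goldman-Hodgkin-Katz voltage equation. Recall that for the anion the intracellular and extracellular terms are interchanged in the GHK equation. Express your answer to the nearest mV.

Vm = 59.3 · log₁₀[(Σ P·[cation]ₒ + Σ P·[anion]ᵢ) / (Σ P·[cation]ᵢ + Σ P·[anion]ₒ)]
Numerator = 1×6.11 + 19×101 + 0.15×5.20 = 1926
Denominator = 1×154 + 19×13.4 + 0.15×129 = 428
Vm = 59.3 · log₁₀(4.5003) = 59.3 × (0.6532) = 38.74 mV

39 mV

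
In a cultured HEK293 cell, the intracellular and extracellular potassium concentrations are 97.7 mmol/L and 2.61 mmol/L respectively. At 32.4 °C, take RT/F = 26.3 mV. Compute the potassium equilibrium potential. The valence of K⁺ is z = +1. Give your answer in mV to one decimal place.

E = (26.3/z) · ln([K⁺]_out/[K⁺]_in) with z = +1.
= (26.3/1) · ln(2.61/97.7) = 26.30 · ln(0.02671)
= 26.30 · (-3.6226) = -95.27 mV

-95.3 mV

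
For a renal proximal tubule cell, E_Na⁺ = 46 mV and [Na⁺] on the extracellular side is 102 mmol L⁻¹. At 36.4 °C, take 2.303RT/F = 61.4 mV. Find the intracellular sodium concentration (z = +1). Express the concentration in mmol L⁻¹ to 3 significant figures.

Nernst: E = (61.4/1) · log₁₀([out]/[in]), so log₁₀([out]/[in]) = 46.0 × 1 / 61.4 = 0.7492.
[out]/[in] = 10^(0.7492) = 5.613.
[in] = 102 / 5.613 = 18.17 mmol L⁻¹.

18.2 mmol L⁻¹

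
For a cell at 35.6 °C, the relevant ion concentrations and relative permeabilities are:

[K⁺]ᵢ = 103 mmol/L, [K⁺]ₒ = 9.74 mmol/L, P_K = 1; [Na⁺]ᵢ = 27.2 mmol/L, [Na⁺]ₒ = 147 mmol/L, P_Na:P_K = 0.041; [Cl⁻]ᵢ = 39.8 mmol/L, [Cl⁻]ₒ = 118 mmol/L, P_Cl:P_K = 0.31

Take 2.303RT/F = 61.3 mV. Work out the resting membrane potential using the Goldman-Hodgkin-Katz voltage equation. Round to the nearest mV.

-43 mV

Vm = 61.3 · log₁₀[(Σ P·[cation]ₒ + Σ P·[anion]ᵢ) / (Σ P·[cation]ᵢ + Σ P·[anion]ₒ)]
Numerator = 1×9.74 + 0.041×147 + 0.31×39.8 = 28.1
Denominator = 1×103 + 0.041×27.2 + 0.31×118 = 140.7
Vm = 61.3 · log₁₀(0.19976) = 61.3 × (-0.6995) = -42.88 mV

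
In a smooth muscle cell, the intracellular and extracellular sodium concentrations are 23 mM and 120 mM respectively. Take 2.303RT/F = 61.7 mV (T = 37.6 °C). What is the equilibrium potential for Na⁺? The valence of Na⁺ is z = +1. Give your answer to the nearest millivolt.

44 mV

E = (61.7/z) · log₁₀([Na⁺]_out/[Na⁺]_in) with z = +1.
= (61.7/1) · log₁₀(120/23) = 61.70 · log₁₀(5.217)
= 61.70 · (0.7175) = 44.27 mV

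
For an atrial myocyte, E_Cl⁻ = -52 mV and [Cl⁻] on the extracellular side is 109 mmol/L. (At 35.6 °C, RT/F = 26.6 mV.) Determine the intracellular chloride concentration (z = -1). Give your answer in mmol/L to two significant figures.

15 mmol/L

Nernst: E = (26.6/-1) · ln([out]/[in]), so ln([out]/[in]) = -52.0 × -1 / 26.6 = 1.9549.
[out]/[in] = e^(1.9549) = 7.063.
[in] = 109 / 7.063 = 15.43 mmol/L.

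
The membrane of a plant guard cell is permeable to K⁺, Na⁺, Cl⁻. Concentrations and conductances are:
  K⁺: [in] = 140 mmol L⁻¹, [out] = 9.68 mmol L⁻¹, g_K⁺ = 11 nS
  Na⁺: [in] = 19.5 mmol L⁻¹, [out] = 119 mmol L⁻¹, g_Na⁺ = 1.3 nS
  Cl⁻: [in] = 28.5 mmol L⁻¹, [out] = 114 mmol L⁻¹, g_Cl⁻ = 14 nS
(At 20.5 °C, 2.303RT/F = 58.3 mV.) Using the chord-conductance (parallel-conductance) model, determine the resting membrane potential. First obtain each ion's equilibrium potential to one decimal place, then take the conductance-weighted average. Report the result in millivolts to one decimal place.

E_K⁺ = (58.3/1)·log₁₀(9.68/140) = -67.6 mV
E_Na⁺ = (58.3/1)·log₁₀(119/19.5) = 45.8 mV
E_Cl⁻ = (58.3/-1)·log₁₀(114/28.5) = -35.1 mV
Vm = (Σ gᵢEᵢ)/(Σ gᵢ) = (11·-67.6 + 1.3·45.8 + 14·-35.1) / (11 + 1.3 + 14)
= -1175.46 / 26.3 = -44.69 mV

-44.7 mV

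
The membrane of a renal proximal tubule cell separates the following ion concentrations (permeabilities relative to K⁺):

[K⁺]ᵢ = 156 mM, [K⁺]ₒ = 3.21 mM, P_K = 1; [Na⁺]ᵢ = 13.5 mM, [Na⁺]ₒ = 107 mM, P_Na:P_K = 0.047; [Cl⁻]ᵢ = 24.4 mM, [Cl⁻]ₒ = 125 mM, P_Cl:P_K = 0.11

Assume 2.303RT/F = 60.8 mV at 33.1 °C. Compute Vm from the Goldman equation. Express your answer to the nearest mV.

Vm = 60.8 · log₁₀[(Σ P·[cation]ₒ + Σ P·[anion]ᵢ) / (Σ P·[cation]ᵢ + Σ P·[anion]ₒ)]
Numerator = 1×3.21 + 0.047×107 + 0.11×24.4 = 10.92
Denominator = 1×156 + 0.047×13.5 + 0.11×125 = 170.4
Vm = 60.8 · log₁₀(0.064108) = 60.8 × (-1.1931) = -72.54 mV

-73 mV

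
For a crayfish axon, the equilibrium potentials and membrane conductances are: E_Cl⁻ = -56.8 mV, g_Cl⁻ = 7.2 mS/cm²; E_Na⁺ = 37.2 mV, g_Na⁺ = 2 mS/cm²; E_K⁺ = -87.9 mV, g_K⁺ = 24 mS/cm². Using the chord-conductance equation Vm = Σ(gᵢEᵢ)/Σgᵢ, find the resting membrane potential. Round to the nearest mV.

-74 mV

Σ gᵢEᵢ = 7.2·(-56.8) + 2·(37.2) + 24·(-87.9) = -2444.16
Σ gᵢ = 7.2 + 2 + 24 = 33.2
Vm = -2444.16 / 33.2 = -73.62 mV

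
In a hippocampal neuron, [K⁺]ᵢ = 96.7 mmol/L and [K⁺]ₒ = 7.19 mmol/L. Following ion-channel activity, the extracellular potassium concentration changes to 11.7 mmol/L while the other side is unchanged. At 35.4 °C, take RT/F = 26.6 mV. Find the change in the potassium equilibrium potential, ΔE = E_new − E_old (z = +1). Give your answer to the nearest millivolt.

E_old = (26.6/1)·ln(7.19/96.7) = -69.13 mV
E_new = (26.6/1)·ln(11.7/96.7) = -56.18 mV
ΔE = -56.18 − (-69.13) = 12.95 mV

13 mV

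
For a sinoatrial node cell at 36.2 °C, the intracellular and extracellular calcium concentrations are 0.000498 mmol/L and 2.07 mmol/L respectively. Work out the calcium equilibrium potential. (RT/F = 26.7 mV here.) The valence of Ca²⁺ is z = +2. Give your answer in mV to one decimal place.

E = (26.7/z) · ln([Ca²⁺]_out/[Ca²⁺]_in) with z = +2.
= (26.7/2) · ln(2.07/0.000498) = 13.35 · ln(4157)
= 13.35 · (8.3325) = 111.24 mV

111.2 mV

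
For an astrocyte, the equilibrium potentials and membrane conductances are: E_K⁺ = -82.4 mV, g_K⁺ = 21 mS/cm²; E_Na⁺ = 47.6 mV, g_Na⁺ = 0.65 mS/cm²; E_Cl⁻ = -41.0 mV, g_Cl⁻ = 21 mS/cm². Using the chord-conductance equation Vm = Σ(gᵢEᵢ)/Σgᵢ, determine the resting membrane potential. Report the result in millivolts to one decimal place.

Σ gᵢEᵢ = 21·(-82.4) + 0.65·(47.6) + 21·(-41.0) = -2560.46
Σ gᵢ = 21 + 0.65 + 21 = 42.65
Vm = -2560.46 / 42.65 = -60.03 mV

-60.0 mV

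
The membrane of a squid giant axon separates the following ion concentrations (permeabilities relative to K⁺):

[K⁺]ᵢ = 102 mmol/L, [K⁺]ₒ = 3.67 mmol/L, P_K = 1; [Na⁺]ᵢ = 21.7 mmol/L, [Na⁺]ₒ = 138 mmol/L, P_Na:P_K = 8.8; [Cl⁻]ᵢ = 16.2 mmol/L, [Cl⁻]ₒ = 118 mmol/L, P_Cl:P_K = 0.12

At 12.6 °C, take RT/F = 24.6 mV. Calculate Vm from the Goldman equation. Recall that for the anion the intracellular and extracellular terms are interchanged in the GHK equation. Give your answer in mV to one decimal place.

33.9 mV

Vm = 24.6 · ln[(Σ P·[cation]ₒ + Σ P·[anion]ᵢ) / (Σ P·[cation]ᵢ + Σ P·[anion]ₒ)]
Numerator = 1×3.67 + 8.8×138 + 0.12×16.2 = 1220
Denominator = 1×102 + 8.8×21.7 + 0.12×118 = 307.1
Vm = 24.6 · ln(3.9724) = 24.6 × (1.3794) = 33.93 mV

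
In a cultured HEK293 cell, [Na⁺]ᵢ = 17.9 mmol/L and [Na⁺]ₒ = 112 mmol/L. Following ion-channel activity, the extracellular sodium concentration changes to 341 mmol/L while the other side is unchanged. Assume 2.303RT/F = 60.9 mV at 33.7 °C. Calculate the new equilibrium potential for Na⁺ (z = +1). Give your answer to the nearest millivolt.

After the shift: [Na⁺]_out = 341, [Na⁺]_in = 17.9 mmol/L.
E_new = (60.9/1)·log₁₀(341/17.9) = 60.90 · (1.2799) = 77.95 mV

78 mV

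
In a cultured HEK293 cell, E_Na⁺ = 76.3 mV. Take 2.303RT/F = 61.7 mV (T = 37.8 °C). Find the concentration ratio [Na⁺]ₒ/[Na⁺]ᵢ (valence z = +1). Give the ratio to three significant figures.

17.2

log₁₀([out]/[in]) = E·z/(61.7) = 76.3 × 1 / 61.7 = 1.2366
[out]/[in] = 10^(1.2366) = 17.24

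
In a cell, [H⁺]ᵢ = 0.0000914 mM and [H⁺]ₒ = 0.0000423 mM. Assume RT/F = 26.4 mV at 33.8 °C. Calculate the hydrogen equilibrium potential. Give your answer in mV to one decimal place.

-20.3 mV

E = (26.4/z) · ln([H⁺]_out/[H⁺]_in) with z = +1.
= (26.4/1) · ln(0.0000423/0.0000914) = 26.40 · ln(0.4628)
= 26.40 · (-0.7705) = -20.34 mV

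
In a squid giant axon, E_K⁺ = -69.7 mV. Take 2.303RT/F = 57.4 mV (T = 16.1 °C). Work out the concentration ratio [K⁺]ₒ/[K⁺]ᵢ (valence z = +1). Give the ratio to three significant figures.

0.0611

log₁₀([out]/[in]) = E·z/(57.4) = -69.7 × 1 / 57.4 = -1.2143
[out]/[in] = 10^(-1.2143) = 0.06105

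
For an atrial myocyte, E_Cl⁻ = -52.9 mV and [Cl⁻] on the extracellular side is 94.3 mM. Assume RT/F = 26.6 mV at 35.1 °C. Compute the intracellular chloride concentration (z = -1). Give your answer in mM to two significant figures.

Nernst: E = (26.6/-1) · ln([out]/[in]), so ln([out]/[in]) = -52.9 × -1 / 26.6 = 1.9887.
[out]/[in] = e^(1.9887) = 7.306.
[in] = 94.3 / 7.306 = 12.91 mM.

13 mM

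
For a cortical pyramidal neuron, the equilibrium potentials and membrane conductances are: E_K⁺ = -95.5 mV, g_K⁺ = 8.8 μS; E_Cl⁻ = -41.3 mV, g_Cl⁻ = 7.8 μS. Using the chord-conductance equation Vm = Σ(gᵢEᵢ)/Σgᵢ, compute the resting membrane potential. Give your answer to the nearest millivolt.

-70 mV

Σ gᵢEᵢ = 8.8·(-95.5) + 7.8·(-41.3) = -1162.54
Σ gᵢ = 8.8 + 7.8 = 16.6
Vm = -1162.54 / 16.6 = -70.03 mV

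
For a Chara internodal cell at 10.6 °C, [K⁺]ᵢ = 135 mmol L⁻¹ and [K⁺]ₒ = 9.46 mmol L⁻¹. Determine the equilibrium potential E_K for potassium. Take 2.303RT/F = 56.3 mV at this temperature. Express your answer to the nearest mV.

-65 mV

E = (56.3/z) · log₁₀([K⁺]_out/[K⁺]_in) with z = +1.
= (56.3/1) · log₁₀(9.46/135) = 56.30 · log₁₀(0.07007)
= 56.30 · (-1.1544) = -65.00 mV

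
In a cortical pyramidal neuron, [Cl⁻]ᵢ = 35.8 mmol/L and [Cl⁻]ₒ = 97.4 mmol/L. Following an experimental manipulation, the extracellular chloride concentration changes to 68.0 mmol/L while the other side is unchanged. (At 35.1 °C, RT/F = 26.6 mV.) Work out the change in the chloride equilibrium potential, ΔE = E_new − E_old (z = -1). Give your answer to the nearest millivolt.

E_old = (26.6/-1)·ln(97.4/35.8) = -26.62 mV
E_new = (26.6/-1)·ln(68.0/35.8) = -17.07 mV
ΔE = -17.07 − (-26.62) = 9.56 mV

10 mV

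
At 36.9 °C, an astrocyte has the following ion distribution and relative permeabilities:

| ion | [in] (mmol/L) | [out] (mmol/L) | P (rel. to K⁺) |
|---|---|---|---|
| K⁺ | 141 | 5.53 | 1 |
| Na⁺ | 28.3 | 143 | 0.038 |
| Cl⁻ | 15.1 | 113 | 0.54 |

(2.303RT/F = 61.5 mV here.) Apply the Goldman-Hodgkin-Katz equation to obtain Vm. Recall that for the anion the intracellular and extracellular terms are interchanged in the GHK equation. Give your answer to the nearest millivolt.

Vm = 61.5 · log₁₀[(Σ P·[cation]ₒ + Σ P·[anion]ᵢ) / (Σ P·[cation]ᵢ + Σ P·[anion]ₒ)]
Numerator = 1×5.53 + 0.038×143 + 0.54×15.1 = 19.12
Denominator = 1×141 + 0.038×28.3 + 0.54×113 = 203.1
Vm = 61.5 · log₁₀(0.094133) = 61.5 × (-1.0263) = -63.11 mV

-63 mV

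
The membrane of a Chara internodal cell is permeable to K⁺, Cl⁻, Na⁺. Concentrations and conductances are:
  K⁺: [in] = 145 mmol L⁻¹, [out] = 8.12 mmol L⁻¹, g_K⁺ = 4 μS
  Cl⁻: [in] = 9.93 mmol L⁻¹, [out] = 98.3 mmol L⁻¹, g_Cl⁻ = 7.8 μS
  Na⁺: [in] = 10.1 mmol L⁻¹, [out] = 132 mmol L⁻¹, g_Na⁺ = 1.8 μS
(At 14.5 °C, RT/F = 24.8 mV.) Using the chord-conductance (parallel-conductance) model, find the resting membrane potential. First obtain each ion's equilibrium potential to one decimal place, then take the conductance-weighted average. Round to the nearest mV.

-45 mV

E_K⁺ = (24.8/1)·ln(8.12/145) = -71.5 mV
E_Cl⁻ = (24.8/-1)·ln(98.3/9.93) = -56.9 mV
E_Na⁺ = (24.8/1)·ln(132/10.1) = 63.7 mV
Vm = (Σ gᵢEᵢ)/(Σ gᵢ) = (4·-71.5 + 7.8·-56.9 + 1.8·63.7) / (4 + 7.8 + 1.8)
= -615.16 / 13.6 = -45.23 mV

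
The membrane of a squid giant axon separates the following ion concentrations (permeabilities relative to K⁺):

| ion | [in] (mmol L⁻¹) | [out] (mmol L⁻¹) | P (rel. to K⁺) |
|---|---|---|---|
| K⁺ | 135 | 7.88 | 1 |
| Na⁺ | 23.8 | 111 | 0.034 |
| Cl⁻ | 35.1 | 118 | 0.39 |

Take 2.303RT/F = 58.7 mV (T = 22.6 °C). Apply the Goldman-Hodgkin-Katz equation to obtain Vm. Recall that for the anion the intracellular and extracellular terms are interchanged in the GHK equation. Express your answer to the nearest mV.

Vm = 58.7 · log₁₀[(Σ P·[cation]ₒ + Σ P·[anion]ᵢ) / (Σ P·[cation]ᵢ + Σ P·[anion]ₒ)]
Numerator = 1×7.88 + 0.034×111 + 0.39×35.1 = 25.34
Denominator = 1×135 + 0.034×23.8 + 0.39×118 = 181.8
Vm = 58.7 · log₁₀(0.13938) = 58.7 × (-0.8558) = -50.24 mV

-50 mV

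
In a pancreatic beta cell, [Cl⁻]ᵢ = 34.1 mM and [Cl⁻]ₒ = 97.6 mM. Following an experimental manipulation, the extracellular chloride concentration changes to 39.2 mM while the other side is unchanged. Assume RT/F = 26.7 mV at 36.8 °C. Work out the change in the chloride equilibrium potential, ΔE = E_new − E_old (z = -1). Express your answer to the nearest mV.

E_old = (26.7/-1)·ln(97.6/34.1) = -28.08 mV
E_new = (26.7/-1)·ln(39.2/34.1) = -3.72 mV
ΔE = -3.72 − (-28.08) = 24.36 mV

24 mV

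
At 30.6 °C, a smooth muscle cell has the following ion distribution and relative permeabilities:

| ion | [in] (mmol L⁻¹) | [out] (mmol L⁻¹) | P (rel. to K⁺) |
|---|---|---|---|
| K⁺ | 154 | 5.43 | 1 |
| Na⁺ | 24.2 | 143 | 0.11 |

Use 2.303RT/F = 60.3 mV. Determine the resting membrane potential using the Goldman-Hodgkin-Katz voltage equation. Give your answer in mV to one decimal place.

Vm = 60.3 · log₁₀[(Σ P·[cation]ₒ + Σ P·[anion]ᵢ) / (Σ P·[cation]ᵢ + Σ P·[anion]ₒ)]
Numerator = 1×5.43 + 0.11×143 = 21.16
Denominator = 1×154 + 0.11×24.2 = 156.7
Vm = 60.3 · log₁₀(0.13507) = 60.3 × (-0.8694) = -52.43 mV

-52.4 mV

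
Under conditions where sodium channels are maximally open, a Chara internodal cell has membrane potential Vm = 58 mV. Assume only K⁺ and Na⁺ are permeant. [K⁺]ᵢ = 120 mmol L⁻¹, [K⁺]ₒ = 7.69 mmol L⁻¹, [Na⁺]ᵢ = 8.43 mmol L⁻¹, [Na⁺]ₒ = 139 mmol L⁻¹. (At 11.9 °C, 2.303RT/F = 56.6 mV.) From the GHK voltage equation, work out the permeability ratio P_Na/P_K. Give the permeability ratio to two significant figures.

25

Let α = P_Na/P_K. GHK: Vm = 56.6·log₁₀[(Kₒ + α·Naₒ)/(Kᵢ + α·Naᵢ)].
10^(Vm/56.6) = 10^(58.0/56.6) = 10.586
So 10.586·(Kᵢ + α·Naᵢ) = Kₒ + α·Naₒ → α = (10.586·120.0 − 7.69) / (139.0 − 10.586·8.43)
α = (1270 − 7.69) / (139.0 − 89.24) = 1263/49.76 = 25.37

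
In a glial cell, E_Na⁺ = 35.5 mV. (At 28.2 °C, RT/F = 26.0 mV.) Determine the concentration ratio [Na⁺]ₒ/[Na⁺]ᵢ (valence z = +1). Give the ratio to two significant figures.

ln([out]/[in]) = E·z/(26.0) = 35.5 × 1 / 26.0 = 1.3654
[out]/[in] = e^(1.3654) = 3.917

3.9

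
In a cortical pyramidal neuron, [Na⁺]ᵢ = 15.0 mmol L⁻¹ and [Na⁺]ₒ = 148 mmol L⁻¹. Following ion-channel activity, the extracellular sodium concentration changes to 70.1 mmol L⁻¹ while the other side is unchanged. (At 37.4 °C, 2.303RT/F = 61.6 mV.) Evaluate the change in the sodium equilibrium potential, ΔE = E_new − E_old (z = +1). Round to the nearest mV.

E_old = (61.6/1)·log₁₀(148/15.0) = 61.24 mV
E_new = (61.6/1)·log₁₀(70.1/15.0) = 41.25 mV
ΔE = 41.25 − (61.24) = -19.99 mV

-20 mV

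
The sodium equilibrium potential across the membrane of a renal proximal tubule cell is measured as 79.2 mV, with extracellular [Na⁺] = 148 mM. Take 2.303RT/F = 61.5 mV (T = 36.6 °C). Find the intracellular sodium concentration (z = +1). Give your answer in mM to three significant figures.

Nernst: E = (61.5/1) · log₁₀([out]/[in]), so log₁₀([out]/[in]) = 79.2 × 1 / 61.5 = 1.2878.
[out]/[in] = 10^(1.2878) = 19.4.
[in] = 148 / 19.4 = 7.629 mM.

7.63 mM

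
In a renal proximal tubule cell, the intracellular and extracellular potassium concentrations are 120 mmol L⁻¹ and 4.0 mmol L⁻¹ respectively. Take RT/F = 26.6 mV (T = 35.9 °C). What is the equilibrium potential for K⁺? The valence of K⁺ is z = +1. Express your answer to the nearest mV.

E = (26.6/z) · ln([K⁺]_out/[K⁺]_in) with z = +1.
= (26.6/1) · ln(4.0/120) = 26.60 · ln(0.03333)
= 26.60 · (-3.4012) = -90.47 mV

-90 mV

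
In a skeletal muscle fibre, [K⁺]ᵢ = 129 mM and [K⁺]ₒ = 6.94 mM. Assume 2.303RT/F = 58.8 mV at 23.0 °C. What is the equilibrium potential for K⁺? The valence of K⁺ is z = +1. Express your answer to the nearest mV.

E = (58.8/z) · log₁₀([K⁺]_out/[K⁺]_in) with z = +1.
= (58.8/1) · log₁₀(6.94/129) = 58.80 · log₁₀(0.0538)
= 58.80 · (-1.2692) = -74.63 mV

-75 mV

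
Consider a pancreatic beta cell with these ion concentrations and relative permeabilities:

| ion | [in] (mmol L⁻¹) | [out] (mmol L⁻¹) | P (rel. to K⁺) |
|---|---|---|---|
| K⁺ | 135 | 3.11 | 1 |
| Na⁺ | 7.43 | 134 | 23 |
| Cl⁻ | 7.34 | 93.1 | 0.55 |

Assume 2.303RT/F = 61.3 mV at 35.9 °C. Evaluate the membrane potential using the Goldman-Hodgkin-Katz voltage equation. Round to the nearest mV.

57 mV

Vm = 61.3 · log₁₀[(Σ P·[cation]ₒ + Σ P·[anion]ᵢ) / (Σ P·[cation]ᵢ + Σ P·[anion]ₒ)]
Numerator = 1×3.11 + 23×134 + 0.55×7.34 = 3089
Denominator = 1×135 + 23×7.43 + 0.55×93.1 = 357.1
Vm = 61.3 · log₁₀(8.6508) = 61.3 × (0.9371) = 57.44 mV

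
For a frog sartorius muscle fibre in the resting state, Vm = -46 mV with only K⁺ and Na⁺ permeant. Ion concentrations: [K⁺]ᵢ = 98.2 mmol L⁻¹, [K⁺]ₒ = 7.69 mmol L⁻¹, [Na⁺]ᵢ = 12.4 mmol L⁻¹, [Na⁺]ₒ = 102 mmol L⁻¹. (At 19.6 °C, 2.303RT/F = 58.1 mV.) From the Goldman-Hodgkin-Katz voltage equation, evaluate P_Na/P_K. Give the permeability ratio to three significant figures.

0.0817

Let α = P_Na/P_K. GHK: Vm = 58.1·log₁₀[(Kₒ + α·Naₒ)/(Kᵢ + α·Naᵢ)].
10^(Vm/58.1) = 10^(-46.0/58.1) = 0.16153
So 0.16153·(Kᵢ + α·Naᵢ) = Kₒ + α·Naₒ → α = (0.16153·98.2 − 7.69) / (102.0 − 0.16153·12.4)
α = (15.86 − 7.69) / (102.0 − 2.003) = 8.173/100 = 0.08173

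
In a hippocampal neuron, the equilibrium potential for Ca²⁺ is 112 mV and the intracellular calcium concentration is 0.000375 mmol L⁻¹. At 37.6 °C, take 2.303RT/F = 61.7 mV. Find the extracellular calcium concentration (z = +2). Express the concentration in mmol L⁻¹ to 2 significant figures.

Nernst: E = (61.7/2) · log₁₀([out]/[in]), so log₁₀([out]/[in]) = 112.0 × 2 / 61.7 = 3.6305.
[out]/[in] = 10^(3.6305) = 4270.
[out] = 4270 × 0.000375 = 1.601 mmol L⁻¹.

1.6 mmol L⁻¹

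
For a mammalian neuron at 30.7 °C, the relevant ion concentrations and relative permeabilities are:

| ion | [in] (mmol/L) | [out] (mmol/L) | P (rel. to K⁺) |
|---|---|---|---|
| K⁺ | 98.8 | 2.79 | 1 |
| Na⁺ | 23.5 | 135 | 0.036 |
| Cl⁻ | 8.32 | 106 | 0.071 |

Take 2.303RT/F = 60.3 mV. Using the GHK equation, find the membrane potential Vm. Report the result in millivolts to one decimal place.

-67.2 mV

Vm = 60.3 · log₁₀[(Σ P·[cation]ₒ + Σ P·[anion]ᵢ) / (Σ P·[cation]ᵢ + Σ P·[anion]ₒ)]
Numerator = 1×2.79 + 0.036×135 + 0.071×8.32 = 8.241
Denominator = 1×98.8 + 0.036×23.5 + 0.071×106 = 107.2
Vm = 60.3 · log₁₀(0.076892) = 60.3 × (-1.1141) = -67.18 mV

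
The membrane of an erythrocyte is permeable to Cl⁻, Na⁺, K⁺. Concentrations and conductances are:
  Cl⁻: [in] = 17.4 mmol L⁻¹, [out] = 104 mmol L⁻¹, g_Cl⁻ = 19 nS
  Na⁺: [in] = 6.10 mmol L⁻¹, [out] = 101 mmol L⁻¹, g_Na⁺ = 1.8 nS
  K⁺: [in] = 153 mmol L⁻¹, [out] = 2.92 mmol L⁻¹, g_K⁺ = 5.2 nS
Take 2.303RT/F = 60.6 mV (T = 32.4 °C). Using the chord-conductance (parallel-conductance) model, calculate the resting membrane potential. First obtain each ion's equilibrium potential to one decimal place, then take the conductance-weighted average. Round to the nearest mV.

E_Cl⁻ = (60.6/-1)·log₁₀(104/17.4) = -47.1 mV
E_Na⁺ = (60.6/1)·log₁₀(101/6.10) = 73.9 mV
E_K⁺ = (60.6/1)·log₁₀(2.92/153) = -104.2 mV
Vm = (Σ gᵢEᵢ)/(Σ gᵢ) = (19·-47.1 + 1.8·73.9 + 5.2·-104.2) / (19 + 1.8 + 5.2)
= -1303.72 / 26 = -50.14 mV

-50 mV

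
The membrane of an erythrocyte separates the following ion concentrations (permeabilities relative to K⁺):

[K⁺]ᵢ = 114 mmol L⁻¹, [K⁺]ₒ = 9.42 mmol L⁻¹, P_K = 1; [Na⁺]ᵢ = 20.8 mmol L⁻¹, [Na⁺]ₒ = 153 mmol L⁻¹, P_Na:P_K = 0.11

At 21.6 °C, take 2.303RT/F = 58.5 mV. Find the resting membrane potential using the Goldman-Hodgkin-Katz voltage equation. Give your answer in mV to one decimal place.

-37.8 mV

Vm = 58.5 · log₁₀[(Σ P·[cation]ₒ + Σ P·[anion]ᵢ) / (Σ P·[cation]ᵢ + Σ P·[anion]ₒ)]
Numerator = 1×9.42 + 0.11×153 = 26.25
Denominator = 1×114 + 0.11×20.8 = 116.3
Vm = 58.5 · log₁₀(0.22573) = 58.5 × (-0.6464) = -37.81 mV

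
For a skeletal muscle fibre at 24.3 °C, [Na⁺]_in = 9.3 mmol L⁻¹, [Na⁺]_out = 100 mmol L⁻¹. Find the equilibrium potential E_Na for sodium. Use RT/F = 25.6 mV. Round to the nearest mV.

E = (25.6/z) · ln([Na⁺]_out/[Na⁺]_in) with z = +1.
= (25.6/1) · ln(100/9.3) = 25.60 · ln(10.75)
= 25.60 · (2.3752) = 60.80 mV

61 mV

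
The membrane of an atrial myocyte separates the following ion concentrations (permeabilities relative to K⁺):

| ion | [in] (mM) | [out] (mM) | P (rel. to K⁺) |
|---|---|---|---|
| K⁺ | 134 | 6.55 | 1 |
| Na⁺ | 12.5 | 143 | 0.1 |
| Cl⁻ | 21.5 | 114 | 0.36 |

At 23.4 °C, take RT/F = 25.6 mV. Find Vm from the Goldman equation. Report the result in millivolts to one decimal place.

Vm = 25.6 · ln[(Σ P·[cation]ₒ + Σ P·[anion]ᵢ) / (Σ P·[cation]ᵢ + Σ P·[anion]ₒ)]
Numerator = 1×6.55 + 0.1×143 + 0.36×21.5 = 28.59
Denominator = 1×134 + 0.1×12.5 + 0.36×114 = 176.3
Vm = 25.6 · ln(0.16218) = 25.6 × (-1.8191) = -46.57 mV

-46.6 mV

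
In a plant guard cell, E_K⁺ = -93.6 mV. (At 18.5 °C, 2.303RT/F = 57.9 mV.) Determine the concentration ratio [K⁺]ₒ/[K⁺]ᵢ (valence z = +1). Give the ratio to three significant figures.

0.0242

log₁₀([out]/[in]) = E·z/(57.9) = -93.6 × 1 / 57.9 = -1.6166
[out]/[in] = 10^(-1.6166) = 0.02418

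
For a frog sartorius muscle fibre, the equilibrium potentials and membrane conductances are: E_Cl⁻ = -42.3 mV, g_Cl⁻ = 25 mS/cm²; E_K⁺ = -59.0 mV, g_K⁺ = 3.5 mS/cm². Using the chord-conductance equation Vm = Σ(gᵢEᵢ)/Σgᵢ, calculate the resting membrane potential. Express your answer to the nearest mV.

Σ gᵢEᵢ = 25·(-42.3) + 3.5·(-59.0) = -1264.00
Σ gᵢ = 25 + 3.5 = 28.5
Vm = -1264.00 / 28.5 = -44.35 mV

-44 mV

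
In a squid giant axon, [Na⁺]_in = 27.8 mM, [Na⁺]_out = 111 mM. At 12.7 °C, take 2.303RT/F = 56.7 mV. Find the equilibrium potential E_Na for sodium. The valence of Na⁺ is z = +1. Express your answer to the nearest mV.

34 mV

E = (56.7/z) · log₁₀([Na⁺]_out/[Na⁺]_in) with z = +1.
= (56.7/1) · log₁₀(111/27.8) = 56.70 · log₁₀(3.993)
= 56.70 · (0.6013) = 34.09 mV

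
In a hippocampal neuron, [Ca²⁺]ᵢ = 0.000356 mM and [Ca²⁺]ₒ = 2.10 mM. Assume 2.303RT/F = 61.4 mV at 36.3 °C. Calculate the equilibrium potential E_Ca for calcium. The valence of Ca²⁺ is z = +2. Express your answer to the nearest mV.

E = (61.4/z) · log₁₀([Ca²⁺]_out/[Ca²⁺]_in) with z = +2.
= (61.4/2) · log₁₀(2.10/0.000356) = 30.70 · log₁₀(5899)
= 30.70 · (3.7708) = 115.76 mV

116 mV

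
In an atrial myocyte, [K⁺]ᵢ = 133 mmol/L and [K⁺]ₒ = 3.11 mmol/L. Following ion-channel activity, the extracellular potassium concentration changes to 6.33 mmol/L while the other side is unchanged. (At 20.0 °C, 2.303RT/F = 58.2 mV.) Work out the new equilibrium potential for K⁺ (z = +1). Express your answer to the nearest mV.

-77 mV

After the shift: [K⁺]_out = 6.33, [K⁺]_in = 133 mmol/L.
E_new = (58.2/1)·log₁₀(6.33/133) = 58.20 · (-1.3224) = -76.97 mV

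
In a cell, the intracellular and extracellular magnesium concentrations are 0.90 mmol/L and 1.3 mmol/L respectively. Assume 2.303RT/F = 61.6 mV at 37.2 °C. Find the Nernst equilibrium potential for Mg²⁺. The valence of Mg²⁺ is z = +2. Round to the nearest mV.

5 mV

E = (61.6/z) · log₁₀([Mg²⁺]_out/[Mg²⁺]_in) with z = +2.
= (61.6/2) · log₁₀(1.3/0.90) = 30.80 · log₁₀(1.444)
= 30.80 · (0.1597) = 4.92 mV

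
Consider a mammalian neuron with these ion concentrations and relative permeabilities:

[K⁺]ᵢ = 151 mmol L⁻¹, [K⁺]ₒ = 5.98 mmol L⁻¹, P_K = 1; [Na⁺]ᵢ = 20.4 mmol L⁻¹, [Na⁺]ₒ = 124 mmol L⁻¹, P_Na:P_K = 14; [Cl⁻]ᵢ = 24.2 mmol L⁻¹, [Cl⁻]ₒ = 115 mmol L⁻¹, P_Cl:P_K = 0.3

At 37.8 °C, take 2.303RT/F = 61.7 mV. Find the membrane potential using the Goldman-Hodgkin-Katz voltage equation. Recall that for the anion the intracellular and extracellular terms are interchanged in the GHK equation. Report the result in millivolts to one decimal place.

35.2 mV

Vm = 61.7 · log₁₀[(Σ P·[cation]ₒ + Σ P·[anion]ᵢ) / (Σ P·[cation]ᵢ + Σ P·[anion]ₒ)]
Numerator = 1×5.98 + 14×124 + 0.3×24.2 = 1749
Denominator = 1×151 + 14×20.4 + 0.3×115 = 471.1
Vm = 61.7 · log₁₀(3.7131) = 61.7 × (0.5697) = 35.15 mV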